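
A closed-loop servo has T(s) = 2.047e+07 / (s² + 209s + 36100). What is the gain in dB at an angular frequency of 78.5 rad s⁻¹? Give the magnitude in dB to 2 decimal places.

|(j78.5)² + 209(j78.5) + 36100| = |29938 + j16406| = 3.414e+04
|T(j78.5)| = 2.047e+07 / 3.414e+04 = 599.61
20 log₁₀(599.61) = 55.557 dB

55.56 dB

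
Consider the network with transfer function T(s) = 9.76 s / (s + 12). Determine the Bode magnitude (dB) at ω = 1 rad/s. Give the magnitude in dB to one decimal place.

-1.8 dB

|j1| = 1
|j1 + 12| = √(1² + 12²) = 12.04
|T(j1)| = 9.76 × 1 / 12.04 = 0.81052
20 log₁₀(0.81052) = -1.82 dB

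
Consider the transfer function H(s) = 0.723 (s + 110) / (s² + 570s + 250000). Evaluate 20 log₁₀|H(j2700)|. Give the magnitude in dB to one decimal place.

|j2700 + 110| = √(2700² + 110²) = 2702
|(j2700)² + 570(j2700) + 250000| = |-7.04e+06 + j1.539e+06| = 7.206e+06
|H(j2700)| = 0.723 × 2702 / 7.206e+06 = 0.00027111
20 log₁₀(0.00027111) = -71.34 dB

-71.3 dB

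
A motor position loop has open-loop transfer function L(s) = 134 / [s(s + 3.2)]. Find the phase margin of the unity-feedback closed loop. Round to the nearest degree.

Gain crossover: |L(jω)| = 1 at ω ≈ 11.4 rad/s.
∠L(j11.4) = −90° − arctan(11.4/3.2) ≈ -164.26°
PM = 180° + (-164.26°) = 15.74°

16°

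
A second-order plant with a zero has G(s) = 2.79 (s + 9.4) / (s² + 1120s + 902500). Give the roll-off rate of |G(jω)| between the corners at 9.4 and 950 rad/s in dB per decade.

In this band the factors already past their corner are: zero at 9.4; net slope = 20 dB/decade.

20 dB/decade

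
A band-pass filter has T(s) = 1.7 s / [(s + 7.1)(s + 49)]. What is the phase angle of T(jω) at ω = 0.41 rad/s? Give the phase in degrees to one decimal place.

86.2°

∠(j0.41) = 90.00°
∠(j0.41 + 7.1) = arctan(0.41/7.1) = 3.30°
∠(j0.41 + 49) = arctan(0.41/49) = 0.48°
∠T(j0.41) = 90.00° − (3.30° + 0.48°) = 86.22°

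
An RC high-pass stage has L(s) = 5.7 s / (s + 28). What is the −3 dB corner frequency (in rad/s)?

28 rad/s

For a single-pole high-pass, the −3 dB point is at the pole: ω = 28 rad/s.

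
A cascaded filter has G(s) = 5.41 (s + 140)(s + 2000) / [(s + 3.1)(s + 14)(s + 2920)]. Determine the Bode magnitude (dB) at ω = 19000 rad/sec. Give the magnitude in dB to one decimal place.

|j19000 + 140| = √(19000² + 140²) = 1.9e+04
|j19000 + 2000| = √(19000² + 2000²) = 1.91e+04
|j19000 + 3.1| = √(19000² + 3.1²) = 1.9e+04
|j19000 + 14| = √(19000² + 14²) = 1.9e+04
|j19000 + 2920| = √(19000² + 2920²) = 1.922e+04
|G(j19000)| = 5.41 × 1.9e+04 × 1.91e+04 / (1.9e+04 × 1.9e+04 × 1.922e+04) = 0.000283
20 log₁₀(0.000283) = -70.96 dB

-71.0 dB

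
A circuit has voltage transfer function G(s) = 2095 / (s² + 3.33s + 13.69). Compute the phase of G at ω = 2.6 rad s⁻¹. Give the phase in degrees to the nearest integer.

-51 deg

∠[(j2.6)² + 3.33(j2.6) + 13.69] = ∠[6.93 + j8.658] = 51.33°
∠G(j2.6) = −51.33° = -51.33°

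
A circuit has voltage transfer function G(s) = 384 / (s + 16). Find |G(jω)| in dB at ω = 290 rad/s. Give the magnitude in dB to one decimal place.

2.4 dB

|j290 + 16| = √(290² + 16²) = 290.4
|G(j290)| = 384 / 290.4 = 1.3221
20 log₁₀(1.3221) = 2.43 dB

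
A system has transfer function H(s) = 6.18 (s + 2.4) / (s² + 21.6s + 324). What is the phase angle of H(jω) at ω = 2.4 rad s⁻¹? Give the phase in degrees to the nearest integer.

∠(j2.4 + 2.4) = arctan(2.4/2.4) = 45.00°
∠[(j2.4)² + 21.6(j2.4) + 324] = ∠[318.24 + j51.84] = 9.25°
∠H(j2.4) = 45.00° − 9.25° = 35.75°

36°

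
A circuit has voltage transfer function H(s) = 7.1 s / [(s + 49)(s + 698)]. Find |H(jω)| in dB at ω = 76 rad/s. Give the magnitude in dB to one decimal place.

-41.4 dB

|j76| = 76
|j76 + 49| = √(76² + 49²) = 90.43
|j76 + 698| = √(76² + 698²) = 702.1
|H(j76)| = 7.1 × 76 / (90.43 × 702.1) = 0.0084989
20 log₁₀(0.0084989) = -41.41 dB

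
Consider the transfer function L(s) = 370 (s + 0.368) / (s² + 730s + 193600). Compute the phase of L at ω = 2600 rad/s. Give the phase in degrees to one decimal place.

-73.9 deg

∠(j2600 + 0.368) = arctan(2600/0.368) = 89.99°
∠[(j2600)² + 730(j2600) + 193600] = ∠[-6.5664e+06 + j1.898e+06] = 163.88°
∠L(j2600) = 89.99° − 163.88° = -73.89°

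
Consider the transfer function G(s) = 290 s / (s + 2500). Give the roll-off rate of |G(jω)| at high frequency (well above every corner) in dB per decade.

With 1 zero and 1 pole, the high-frequency asymptotic slope is 20 × (1 − 1) = 0 dB/decade.

0 dB/decade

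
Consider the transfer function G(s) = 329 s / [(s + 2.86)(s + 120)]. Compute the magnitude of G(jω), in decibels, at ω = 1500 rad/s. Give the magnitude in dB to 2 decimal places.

|j1500| = 1500
|j1500 + 2.86| = √(1500² + 2.86²) = 1500
|j1500 + 120| = √(1500² + 120²) = 1505
|G(j1500)| = 329 × 1500 / (1500 × 1505) = 0.21863
20 log₁₀(0.21863) = -13.206 dB

-13.21 dB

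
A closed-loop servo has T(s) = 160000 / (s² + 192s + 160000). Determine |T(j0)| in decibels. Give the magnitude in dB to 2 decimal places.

T(0) = 160000 / 160000 = 1
20 log₁₀(1) = 0.000 dB

0.00 dB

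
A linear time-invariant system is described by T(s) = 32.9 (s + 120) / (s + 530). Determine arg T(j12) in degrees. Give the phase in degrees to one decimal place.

∠(j12 + 120) = arctan(12/120) = 5.71°
∠(j12 + 530) = arctan(12/530) = 1.30°
∠T(j12) = 5.71° − 1.30° = 4.41°

4.4°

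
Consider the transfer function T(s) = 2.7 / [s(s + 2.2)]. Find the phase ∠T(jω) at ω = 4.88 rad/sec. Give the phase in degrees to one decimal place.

∠(j4.88 + 2.2) = arctan(4.88/2.2) = 65.73°
∠(j4.88) = 90.00°
∠T(j4.88) = − (65.73° + 90.00°) = -155.73°

-155.7 deg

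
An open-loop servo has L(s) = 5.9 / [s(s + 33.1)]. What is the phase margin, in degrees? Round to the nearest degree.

Gain crossover: |L(jω)| = 1 at ω ≈ 0.178 rad s⁻¹.
∠L(j0.178) = −90° − arctan(0.178/33.1) ≈ -90.31°
PM = 180° + (-90.31°) = 89.69°

90°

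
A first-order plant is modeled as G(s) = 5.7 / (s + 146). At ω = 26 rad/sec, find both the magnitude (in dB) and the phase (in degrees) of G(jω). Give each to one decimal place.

|j26 + 146| = √(26² + 146²) = 148.3
|G(j26)| = 5.7 / 148.3 = 0.038436
20 log₁₀(0.038436) = -28.31 dB
∠(j26 + 146) = arctan(26/146) = 10.10°
∠G(j26) = −10.10° = -10.10°

|G| = -28.3 dB, ∠G = -10.1°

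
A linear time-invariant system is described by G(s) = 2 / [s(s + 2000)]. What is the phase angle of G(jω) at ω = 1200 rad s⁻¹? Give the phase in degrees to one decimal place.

∠(j1200 + 2000) = arctan(1200/2000) = 30.96°
∠(j1200) = 90.00°
∠G(j1200) = − (30.96° + 90.00°) = -120.96°

-121.0 deg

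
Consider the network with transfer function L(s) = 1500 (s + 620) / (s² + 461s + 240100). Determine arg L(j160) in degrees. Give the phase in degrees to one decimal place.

-4.5°

∠(j160 + 620) = arctan(160/620) = 14.47°
∠[(j160)² + 461(j160) + 240100] = ∠[2.145e+05 + j73760] = 18.98°
∠L(j160) = 14.47° − 18.98° = -4.51°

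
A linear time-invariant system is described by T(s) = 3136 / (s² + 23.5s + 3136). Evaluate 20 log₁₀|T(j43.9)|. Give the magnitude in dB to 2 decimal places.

|(j43.9)² + 23.5(j43.9) + 3136| = |1208.8 + j1031.6| = 1589
|T(j43.9)| = 3136 / 1589 = 1.9734
20 log₁₀(1.9734) = 5.904 dB

5.90 dB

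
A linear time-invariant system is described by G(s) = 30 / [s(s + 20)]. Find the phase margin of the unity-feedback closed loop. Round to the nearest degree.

86°

Gain crossover: |G(jω)| = 1 at ω ≈ 1.5 rad/s.
∠G(j1.5) = −90° − arctan(1.5/20) ≈ -94.28°
PM = 180° + (-94.28°) = 85.72°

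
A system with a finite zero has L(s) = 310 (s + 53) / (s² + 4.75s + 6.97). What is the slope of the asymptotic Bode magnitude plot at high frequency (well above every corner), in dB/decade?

-20 dB/decade

With 1 zero and 2 poles, the high-frequency asymptotic slope is 20 × (1 − 2) = -20 dB/decade.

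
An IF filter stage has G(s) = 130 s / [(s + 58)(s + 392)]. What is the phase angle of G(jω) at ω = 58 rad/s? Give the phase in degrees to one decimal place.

36.6°

∠(j58) = 90.00°
∠(j58 + 58) = arctan(58/58) = 45.00°
∠(j58 + 392) = arctan(58/392) = 8.42°
∠G(j58) = 90.00° − (45.00° + 8.42°) = 36.58°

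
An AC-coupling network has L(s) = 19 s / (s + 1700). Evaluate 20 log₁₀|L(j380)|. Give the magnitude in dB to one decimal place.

12.4 dB

|j380| = 380
|j380 + 1700| = √(380² + 1700²) = 1742
|L(j380)| = 19 × 380 / 1742 = 4.1448
20 log₁₀(4.1448) = 12.35 dB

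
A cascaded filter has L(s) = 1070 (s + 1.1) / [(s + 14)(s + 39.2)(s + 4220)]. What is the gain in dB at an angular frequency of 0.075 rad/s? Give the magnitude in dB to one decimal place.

|j0.075 + 1.1| = √(0.075² + 1.1²) = 1.103
|j0.075 + 14| = √(0.075² + 14²) = 14
|j0.075 + 39.2| = √(0.075² + 39.2²) = 39.2
|j0.075 + 4220| = √(0.075² + 4220²) = 4220
|L(j0.075)| = 1070 × 1.103 / (14 × 39.2 × 4220) = 0.00050939
20 log₁₀(0.00050939) = -65.86 dB

-65.9 dB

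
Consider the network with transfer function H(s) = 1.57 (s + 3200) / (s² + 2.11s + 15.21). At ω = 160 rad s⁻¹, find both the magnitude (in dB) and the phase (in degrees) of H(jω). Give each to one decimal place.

|H| = -14.1 dB, ∠H = -176.4°

|j160 + 3200| = √(160² + 3200²) = 3204
|(j160)² + 2.11(j160) + 15.21| = |-25585 + j337.6| = 2.559e+04
|H(j160)| = 1.57 × 3204 / 2.559e+04 = 0.19659
20 log₁₀(0.19659) = -14.13 dB
∠(j160 + 3200) = arctan(160/3200) = 2.86°
∠[(j160)² + 2.11(j160) + 15.21] = ∠[-25585 + j337.6] = 179.24°
∠H(j160) = 2.86° − 179.24° = -176.38°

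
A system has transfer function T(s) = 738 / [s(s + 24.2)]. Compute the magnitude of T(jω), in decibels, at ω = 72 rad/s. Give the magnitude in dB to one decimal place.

-17.4 dB

|j72 + 24.2| = √(72² + 24.2²) = 75.96
|j72| = 72
|T(j72)| = 738 / (75.96 × 72) = 0.13494
20 log₁₀(0.13494) = -17.40 dB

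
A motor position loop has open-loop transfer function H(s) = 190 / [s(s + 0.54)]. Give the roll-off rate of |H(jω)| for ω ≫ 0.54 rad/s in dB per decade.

With 0 zeros and 2 poles, the high-frequency asymptotic slope is 20 × (0 − 2) = -40 dB/decade.

-40 dB/decade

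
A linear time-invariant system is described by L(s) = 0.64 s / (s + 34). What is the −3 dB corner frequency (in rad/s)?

For a single-pole high-pass, the −3 dB point is at the pole: ω = 34 rad/s.

34 rad/s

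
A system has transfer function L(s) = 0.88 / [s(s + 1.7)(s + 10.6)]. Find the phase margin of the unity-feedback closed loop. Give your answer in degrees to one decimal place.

Gain crossover: |L(jω)| = 1 at ω ≈ 0.0488 rad s⁻¹.
∠L(j0.0488) = −90° − arctan(0.0488/1.7) − arctan(0.0488/10.6) ≈ -91.91°
PM = 180° + (-91.91°) = 88.09°

88.1 deg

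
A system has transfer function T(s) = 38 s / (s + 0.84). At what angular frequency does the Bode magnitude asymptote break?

The single real pole at s = −0.84 gives a corner at ω = 0.84 rad/s.

0.84 rad/s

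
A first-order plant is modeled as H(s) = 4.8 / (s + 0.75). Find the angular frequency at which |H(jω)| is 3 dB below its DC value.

For a single-pole low-pass, the −3 dB point is at the pole: ω = 0.75 rad/sec.

0.75 rad/sec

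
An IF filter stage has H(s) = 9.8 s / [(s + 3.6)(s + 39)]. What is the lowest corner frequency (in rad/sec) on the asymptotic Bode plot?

3.6 rad/sec

Break frequencies occur at each pole and zero magnitude: 3.6 rad/sec, 39 rad/sec.
The lowest is 3.6 rad/sec.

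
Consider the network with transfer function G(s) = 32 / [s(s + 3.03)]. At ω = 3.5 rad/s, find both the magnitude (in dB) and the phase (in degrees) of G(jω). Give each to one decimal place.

|j3.5 + 3.03| = √(3.5² + 3.03²) = 4.629
|j3.5| = 3.5
|G(j3.5)| = 32 / (4.629 × 3.5) = 1.975
20 log₁₀(1.975) = 5.91 dB
∠(j3.5 + 3.03) = arctan(3.5/3.03) = 49.12°
∠(j3.5) = 90.00°
∠G(j3.5) = − (49.12° + 90.00°) = -139.12°

|G| = 5.9 dB, ∠G = -139.1°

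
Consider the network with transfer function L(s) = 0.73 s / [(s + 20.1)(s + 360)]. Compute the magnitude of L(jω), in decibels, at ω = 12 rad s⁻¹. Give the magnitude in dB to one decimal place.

|j12| = 12
|j12 + 20.1| = √(12² + 20.1²) = 23.41
|j12 + 360| = √(12² + 360²) = 360.2
|L(j12)| = 0.73 × 12 / (23.41 × 360.2) = 0.0010389
20 log₁₀(0.0010389) = -59.67 dB

-59.7 dB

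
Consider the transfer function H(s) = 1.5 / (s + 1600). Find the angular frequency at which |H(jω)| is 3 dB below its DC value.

For a single-pole low-pass, the −3 dB point is at the pole: ω = 1600 rad/s.

1600 rad/s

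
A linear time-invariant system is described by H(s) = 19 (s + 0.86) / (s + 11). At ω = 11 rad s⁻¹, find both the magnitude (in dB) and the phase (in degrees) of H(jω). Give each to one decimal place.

|H| = 22.6 dB, ∠H = 40.5°

|j11 + 0.86| = √(11² + 0.86²) = 11.03
|j11 + 11| = √(11² + 11²) = 15.56
|H(j11)| = 19 × 11.03 / 15.56 = 13.476
20 log₁₀(13.476) = 22.59 dB
∠(j11 + 0.86) = arctan(11/0.86) = 85.53°
∠(j11 + 11) = arctan(11/11) = 45.00°
∠H(j11) = 85.53° − 45.00° = 40.53°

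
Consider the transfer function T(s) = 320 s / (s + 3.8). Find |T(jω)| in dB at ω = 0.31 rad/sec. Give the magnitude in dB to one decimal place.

28.3 dB

|j0.31| = 0.31
|j0.31 + 3.8| = √(0.31² + 3.8²) = 3.813
|T(j0.31)| = 320 × 0.31 / 3.813 = 26.019
20 log₁₀(26.019) = 28.31 dB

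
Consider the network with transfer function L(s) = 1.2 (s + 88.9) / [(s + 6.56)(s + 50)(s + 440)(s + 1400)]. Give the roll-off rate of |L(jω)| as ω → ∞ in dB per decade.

With 1 zero and 4 poles, the high-frequency asymptotic slope is 20 × (1 − 4) = -60 dB/decade.

-60 dB/decade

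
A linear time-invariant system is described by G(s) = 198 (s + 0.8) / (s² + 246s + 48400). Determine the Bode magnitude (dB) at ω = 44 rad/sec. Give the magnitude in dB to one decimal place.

-14.8 dB

|j44 + 0.8| = √(44² + 0.8²) = 44.01
|(j44)² + 246(j44) + 48400| = |46464 + j10824| = 4.771e+04
|G(j44)| = 198 × 44.01 / 4.771e+04 = 0.18264
20 log₁₀(0.18264) = -14.77 dB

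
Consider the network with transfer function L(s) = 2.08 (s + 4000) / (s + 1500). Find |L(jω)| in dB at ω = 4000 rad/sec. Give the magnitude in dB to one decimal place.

|j4000 + 4000| = √(4000² + 4000²) = 5657
|j4000 + 1500| = √(4000² + 1500²) = 4272
|L(j4000)| = 2.08 × 5657 / 4272 = 2.7543
20 log₁₀(2.7543) = 8.80 dB

8.8 dB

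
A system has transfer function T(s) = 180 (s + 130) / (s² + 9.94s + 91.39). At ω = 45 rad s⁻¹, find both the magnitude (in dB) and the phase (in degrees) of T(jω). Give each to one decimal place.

|T| = 21.9 dB, ∠T = -147.9°

|j45 + 130| = √(45² + 130²) = 137.6
|(j45)² + 9.94(j45) + 91.39| = |-1933.6 + j447.3| = 1985
|T(j45)| = 180 × 137.6 / 1985 = 12.477
20 log₁₀(12.477) = 21.92 dB
∠(j45 + 130) = arctan(45/130) = 19.09°
∠[(j45)² + 9.94(j45) + 91.39] = ∠[-1933.6 + j447.3] = 166.97°
∠T(j45) = 19.09° − 166.97° = -147.88°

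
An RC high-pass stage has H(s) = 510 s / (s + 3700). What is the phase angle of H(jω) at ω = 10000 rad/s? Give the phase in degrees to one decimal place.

20.3 deg

∠(j10000) = 90.00°
∠(j10000 + 3700) = arctan(10000/3700) = 69.70°
∠H(j10000) = 90.00° − 69.70° = 20.30°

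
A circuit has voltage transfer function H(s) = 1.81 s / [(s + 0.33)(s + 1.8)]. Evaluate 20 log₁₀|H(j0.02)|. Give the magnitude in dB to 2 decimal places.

|j0.02| = 0.02
|j0.02 + 0.33| = √(0.02² + 0.33²) = 0.3306
|j0.02 + 1.8| = √(0.02² + 1.8²) = 1.8
|H(j0.02)| = 1.81 × 0.02 / (0.3306 × 1.8) = 0.060827
20 log₁₀(0.060827) = -24.318 dB

-24.32 dB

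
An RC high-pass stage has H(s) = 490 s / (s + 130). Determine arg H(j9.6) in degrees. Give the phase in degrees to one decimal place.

85.8°

∠(j9.6) = 90.00°
∠(j9.6 + 130) = arctan(9.6/130) = 4.22°
∠H(j9.6) = 90.00° − 4.22° = 85.78°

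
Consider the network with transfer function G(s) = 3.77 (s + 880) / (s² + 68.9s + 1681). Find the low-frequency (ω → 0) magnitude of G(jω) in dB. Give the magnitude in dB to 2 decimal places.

5.91 dB

G(0) = 3.77 × 880 / 1681 = 1.9736
20 log₁₀(1.9736) = 5.905 dB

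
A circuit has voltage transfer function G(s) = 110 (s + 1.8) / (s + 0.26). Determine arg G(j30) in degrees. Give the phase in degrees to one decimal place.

∠(j30 + 1.8) = arctan(30/1.8) = 86.57°
∠(j30 + 0.26) = arctan(30/0.26) = 89.50°
∠G(j30) = 86.57° − 89.50° = -2.94°

-2.9°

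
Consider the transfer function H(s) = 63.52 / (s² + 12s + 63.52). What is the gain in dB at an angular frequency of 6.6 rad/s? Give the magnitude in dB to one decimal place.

|(j6.6)² + 12(j6.6) + 63.52| = |19.96 + j79.2| = 81.68
|H(j6.6)| = 63.52 / 81.68 = 0.7777
20 log₁₀(0.7777) = -2.18 dB

-2.2 dB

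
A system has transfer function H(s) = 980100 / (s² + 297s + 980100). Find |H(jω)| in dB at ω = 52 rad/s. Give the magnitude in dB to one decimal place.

|(j52)² + 297(j52) + 980100| = |9.774e+05 + j15444| = 9.775e+05
|H(j52)| = 980100 / 9.775e+05 = 1.0026
20 log₁₀(1.0026) = 0.02 dB

0.0 dB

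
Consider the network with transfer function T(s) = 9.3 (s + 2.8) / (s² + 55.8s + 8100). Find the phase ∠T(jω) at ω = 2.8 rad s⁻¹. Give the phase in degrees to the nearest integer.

∠(j2.8 + 2.8) = arctan(2.8/2.8) = 45.00°
∠[(j2.8)² + 55.8(j2.8) + 8100] = ∠[8092.2 + j156.24] = 1.11°
∠T(j2.8) = 45.00° − 1.11° = 43.89°

44°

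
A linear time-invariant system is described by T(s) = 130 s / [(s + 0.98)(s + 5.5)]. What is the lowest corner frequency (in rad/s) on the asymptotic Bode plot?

Break frequencies occur at each pole and zero magnitude: 0.98 rad/s, 5.5 rad/s.
The lowest is 0.98 rad/s.

0.98 rad/s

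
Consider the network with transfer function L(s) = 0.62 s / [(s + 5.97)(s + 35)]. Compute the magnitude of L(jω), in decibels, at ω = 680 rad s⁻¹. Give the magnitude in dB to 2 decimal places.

-60.81 dB

|j680| = 680
|j680 + 5.97| = √(680² + 5.97²) = 680
|j680 + 35| = √(680² + 35²) = 680.9
|L(j680)| = 0.62 × 680 / (680 × 680.9) = 0.00091052
20 log₁₀(0.00091052) = -60.814 dB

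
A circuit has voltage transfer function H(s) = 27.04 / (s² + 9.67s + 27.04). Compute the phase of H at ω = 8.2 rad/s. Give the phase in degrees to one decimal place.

-116.9°

∠[(j8.2)² + 9.67(j8.2) + 27.04] = ∠[-40.2 + j79.294] = 116.88°
∠H(j8.2) = −116.88° = -116.88°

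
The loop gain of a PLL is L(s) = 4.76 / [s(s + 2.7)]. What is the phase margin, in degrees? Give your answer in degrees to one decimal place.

60.4°

Gain crossover: |L(jω)| = 1 at ω ≈ 1.53 rad/s.
∠L(j1.53) = −90° − arctan(1.53/2.7) ≈ -119.59°
PM = 180° + (-119.59°) = 60.41°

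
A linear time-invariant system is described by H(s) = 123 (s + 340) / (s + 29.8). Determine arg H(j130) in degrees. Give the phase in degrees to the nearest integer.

∠(j130 + 340) = arctan(130/340) = 20.92°
∠(j130 + 29.8) = arctan(130/29.8) = 77.09°
∠H(j130) = 20.92° − 77.09° = -56.16°

-56°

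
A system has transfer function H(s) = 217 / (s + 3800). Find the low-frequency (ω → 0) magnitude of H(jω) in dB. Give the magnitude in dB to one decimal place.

H(0) = 217 / 3800 = 0.057105
20 log₁₀(0.057105) = -24.87 dB

-24.9 dB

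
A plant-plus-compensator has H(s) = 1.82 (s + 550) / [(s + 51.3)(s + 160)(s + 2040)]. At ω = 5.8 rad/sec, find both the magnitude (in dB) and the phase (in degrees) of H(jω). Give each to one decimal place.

|H| = -84.5 dB, ∠H = -8.1°

|j5.8 + 550| = √(5.8² + 550²) = 550
|j5.8 + 51.3| = √(5.8² + 51.3²) = 51.63
|j5.8 + 160| = √(5.8² + 160²) = 160.1
|j5.8 + 2040| = √(5.8² + 2040²) = 2040
|H(j5.8)| = 1.82 × 550 / (51.63 × 160.1 × 2040) = 5.9367e-05
20 log₁₀(5.9367e-05) = -84.53 dB
∠(j5.8 + 550) = arctan(5.8/550) = 0.60°
∠(j5.8 + 51.3) = arctan(5.8/51.3) = 6.45°
∠(j5.8 + 160) = arctan(5.8/160) = 2.08°
∠(j5.8 + 2040) = arctan(5.8/2040) = 0.16°
∠H(j5.8) = 0.60° − (6.45° + 2.08° + 0.16°) = -8.09°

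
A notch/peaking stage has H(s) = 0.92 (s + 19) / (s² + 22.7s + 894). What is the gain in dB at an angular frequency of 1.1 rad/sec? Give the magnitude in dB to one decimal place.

-34.2 dB

|j1.1 + 19| = √(1.1² + 19²) = 19.03
|(j1.1)² + 22.7(j1.1) + 894| = |892.79 + j24.97| = 893.1
|H(j1.1)| = 0.92 × 19.03 / 893.1 = 0.019604
20 log₁₀(0.019604) = -34.15 dB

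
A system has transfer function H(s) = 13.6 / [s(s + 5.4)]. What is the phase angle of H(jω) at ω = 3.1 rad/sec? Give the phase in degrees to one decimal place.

-119.9°

∠(j3.1 + 5.4) = arctan(3.1/5.4) = 29.86°
∠(j3.1) = 90.00°
∠H(j3.1) = − (29.86° + 90.00°) = -119.86°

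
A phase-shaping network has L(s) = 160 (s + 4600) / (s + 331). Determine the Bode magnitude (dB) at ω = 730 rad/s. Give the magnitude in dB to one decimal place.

|j730 + 4600| = √(730² + 4600²) = 4658
|j730 + 331| = √(730² + 331²) = 801.5
|L(j730)| = 160 × 4658 / 801.5 = 929.73
20 log₁₀(929.73) = 59.37 dB

59.4 dB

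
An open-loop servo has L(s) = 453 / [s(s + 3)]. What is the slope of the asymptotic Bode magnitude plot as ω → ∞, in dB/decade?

-40 dB/decade

With 0 zeros and 2 poles, the high-frequency asymptotic slope is 20 × (0 − 2) = -40 dB/decade.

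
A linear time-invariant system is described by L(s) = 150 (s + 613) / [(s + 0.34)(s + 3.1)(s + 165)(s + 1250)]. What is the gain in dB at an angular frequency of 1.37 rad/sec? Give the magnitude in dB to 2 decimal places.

|j1.37 + 613| = √(1.37² + 613²) = 613
|j1.37 + 0.34| = √(1.37² + 0.34²) = 1.412
|j1.37 + 3.1| = √(1.37² + 3.1²) = 3.389
|j1.37 + 165| = √(1.37² + 165²) = 165
|j1.37 + 1250| = √(1.37² + 1250²) = 1250
|L(j1.37)| = 150 × 613 / (1.412 × 3.389 × 165 × 1250) = 0.093184
20 log₁₀(0.093184) = -20.613 dB

-20.61 dB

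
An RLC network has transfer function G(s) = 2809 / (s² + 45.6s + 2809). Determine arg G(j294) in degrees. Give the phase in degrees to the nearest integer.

-171°

∠[(j294)² + 45.6(j294) + 2809] = ∠[-83627 + j13406] = 170.89°
∠G(j294) = −170.89° = -170.89°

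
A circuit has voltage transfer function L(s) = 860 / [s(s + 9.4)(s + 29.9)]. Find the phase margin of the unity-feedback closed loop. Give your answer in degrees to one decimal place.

67.2 deg

Gain crossover: |L(jω)| = 1 at ω ≈ 2.91 rad/sec.
∠L(j2.91) = −90° − arctan(2.91/9.4) − arctan(2.91/29.9) ≈ -112.75°
PM = 180° + (-112.75°) = 67.25°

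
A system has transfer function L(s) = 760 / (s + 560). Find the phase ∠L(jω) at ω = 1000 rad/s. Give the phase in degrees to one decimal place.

∠(j1000 + 560) = arctan(1000/560) = 60.75°
∠L(j1000) = −60.75° = -60.75°

-60.8 deg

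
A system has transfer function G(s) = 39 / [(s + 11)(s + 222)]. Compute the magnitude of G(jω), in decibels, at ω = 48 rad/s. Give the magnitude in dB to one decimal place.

|j48 + 11| = √(48² + 11²) = 49.24
|j48 + 222| = √(48² + 222²) = 227.1
|G(j48)| = 39 / (49.24 × 227.1) = 0.0034869
20 log₁₀(0.0034869) = -49.15 dB

-49.2 dB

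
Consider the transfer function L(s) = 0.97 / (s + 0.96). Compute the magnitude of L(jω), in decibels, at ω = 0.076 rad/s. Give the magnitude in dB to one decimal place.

0.1 dB

|j0.076 + 0.96| = √(0.076² + 0.96²) = 0.963
|L(j0.076)| = 0.97 / 0.963 = 1.0073
20 log₁₀(1.0073) = 0.06 dB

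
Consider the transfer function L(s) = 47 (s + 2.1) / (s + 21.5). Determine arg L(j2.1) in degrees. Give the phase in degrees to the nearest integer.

39°

∠(j2.1 + 2.1) = arctan(2.1/2.1) = 45.00°
∠(j2.1 + 21.5) = arctan(2.1/21.5) = 5.58°
∠L(j2.1) = 45.00° − 5.58° = 39.42°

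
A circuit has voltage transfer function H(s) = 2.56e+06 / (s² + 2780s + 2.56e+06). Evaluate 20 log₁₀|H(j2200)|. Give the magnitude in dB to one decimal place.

|(j2200)² + 2780(j2200) + 2.56e+06| = |-2.28e+06 + j6.116e+06| = 6.527e+06
|H(j2200)| = 2.56e+06 / 6.527e+06 = 0.39221
20 log₁₀(0.39221) = -8.13 dB

-8.1 dB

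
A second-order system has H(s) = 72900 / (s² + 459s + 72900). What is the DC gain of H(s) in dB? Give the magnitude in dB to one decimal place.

H(0) = 72900 / 72900 = 1
20 log₁₀(1) = 0.00 dB

0.0 dB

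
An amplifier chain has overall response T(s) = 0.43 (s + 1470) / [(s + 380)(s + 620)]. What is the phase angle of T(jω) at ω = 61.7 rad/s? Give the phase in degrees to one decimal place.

-12.5°

∠(j61.7 + 1470) = arctan(61.7/1470) = 2.40°
∠(j61.7 + 380) = arctan(61.7/380) = 9.22°
∠(j61.7 + 620) = arctan(61.7/620) = 5.68°
∠T(j61.7) = 2.40° − (9.22° + 5.68°) = -12.50°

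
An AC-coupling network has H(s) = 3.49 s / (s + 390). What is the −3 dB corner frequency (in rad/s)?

390 rad/s

For a single-pole high-pass, the −3 dB point is at the pole: ω = 390 rad/s.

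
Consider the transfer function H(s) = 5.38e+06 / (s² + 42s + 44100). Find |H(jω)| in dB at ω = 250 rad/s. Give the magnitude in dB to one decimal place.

48.1 dB

|(j250)² + 42(j250) + 44100| = |-18400 + j10500| = 2.119e+04
|H(j250)| = 5.38e+06 / 2.119e+04 = 253.95
20 log₁₀(253.95) = 48.10 dB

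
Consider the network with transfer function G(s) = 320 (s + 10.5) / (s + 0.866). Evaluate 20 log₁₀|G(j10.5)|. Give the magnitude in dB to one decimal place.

|j10.5 + 10.5| = √(10.5² + 10.5²) = 14.85
|j10.5 + 0.866| = √(10.5² + 0.866²) = 10.54
|G(j10.5)| = 320 × 14.85 / 10.54 = 451.02
20 log₁₀(451.02) = 53.08 dB

53.1 dB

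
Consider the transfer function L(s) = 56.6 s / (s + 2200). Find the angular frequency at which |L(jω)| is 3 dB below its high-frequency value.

2200 rad s⁻¹

For a single-pole high-pass, the −3 dB point is at the pole: ω = 2200 rad s⁻¹.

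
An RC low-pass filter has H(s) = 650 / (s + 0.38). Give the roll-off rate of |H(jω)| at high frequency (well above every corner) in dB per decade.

-20 dB/decade

With 0 zeros and 1 pole, the high-frequency asymptotic slope is 20 × (0 − 1) = -20 dB/decade.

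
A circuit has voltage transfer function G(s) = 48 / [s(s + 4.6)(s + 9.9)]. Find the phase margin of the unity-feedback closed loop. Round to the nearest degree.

Gain crossover: |G(jω)| = 1 at ω ≈ 1.02 rad/sec.
∠G(j1.02) = −90° − arctan(1.02/4.6) − arctan(1.02/9.9) ≈ -108.44°
PM = 180° + (-108.44°) = 71.56°

72°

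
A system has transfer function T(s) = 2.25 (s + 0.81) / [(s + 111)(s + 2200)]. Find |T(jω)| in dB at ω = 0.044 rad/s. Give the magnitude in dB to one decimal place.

|j0.044 + 0.81| = √(0.044² + 0.81²) = 0.8112
|j0.044 + 111| = √(0.044² + 111²) = 111
|j0.044 + 2200| = √(0.044² + 2200²) = 2200
|T(j0.044)| = 2.25 × 0.8112 / (111 × 2200) = 7.4741e-06
20 log₁₀(7.4741e-06) = -102.53 dB

-102.5 dB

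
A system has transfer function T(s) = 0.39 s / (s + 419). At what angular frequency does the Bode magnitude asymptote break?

419 rad s⁻¹

The single real pole at s = −419 gives a corner at ω = 419 rad s⁻¹.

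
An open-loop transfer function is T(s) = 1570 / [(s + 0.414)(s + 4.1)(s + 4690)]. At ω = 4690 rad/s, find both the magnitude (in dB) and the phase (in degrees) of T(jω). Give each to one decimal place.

|j4690 + 0.414| = √(4690² + 0.414²) = 4690
|j4690 + 4.1| = √(4690² + 4.1²) = 4690
|j4690 + 4690| = √(4690² + 4690²) = 6633
|T(j4690)| = 1570 / (4690 × 4690 × 6633) = 1.0761e-08
20 log₁₀(1.0761e-08) = -159.36 dB
∠(j4690 + 0.414) = arctan(4690/0.414) = 89.99°
∠(j4690 + 4.1) = arctan(4690/4.1) = 89.95°
∠(j4690 + 4690) = arctan(4690/4690) = 45.00°
∠T(j4690) = − (89.99° + 89.95° + 45.00°) = -224.94°

|T| = -159.4 dB, ∠T = -224.9°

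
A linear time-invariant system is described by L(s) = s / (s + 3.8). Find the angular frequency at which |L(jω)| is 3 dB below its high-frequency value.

3.8 rad/s

For a single-pole high-pass, the −3 dB point is at the pole: ω = 3.8 rad/s.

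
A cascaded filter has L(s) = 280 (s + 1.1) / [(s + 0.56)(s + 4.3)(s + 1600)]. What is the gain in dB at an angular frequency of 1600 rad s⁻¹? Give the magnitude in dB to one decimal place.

-82.2 dB

|j1600 + 1.1| = √(1600² + 1.1²) = 1600
|j1600 + 0.56| = √(1600² + 0.56²) = 1600
|j1600 + 4.3| = √(1600² + 4.3²) = 1600
|j1600 + 1600| = √(1600² + 1600²) = 2263
|L(j1600)| = 280 × 1600 / (1600 × 1600 × 2263) = 7.734e-05
20 log₁₀(7.734e-05) = -82.23 dB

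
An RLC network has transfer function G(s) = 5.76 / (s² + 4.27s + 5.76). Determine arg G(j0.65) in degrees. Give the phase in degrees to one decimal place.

∠[(j0.65)² + 4.27(j0.65) + 5.76] = ∠[5.3375 + j2.7755] = 27.47°
∠G(j0.65) = −27.47° = -27.47°

-27.5 deg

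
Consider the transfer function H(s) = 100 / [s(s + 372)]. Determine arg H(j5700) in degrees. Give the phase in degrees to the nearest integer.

∠(j5700 + 372) = arctan(5700/372) = 86.27°
∠(j5700) = 90.00°
∠H(j5700) = − (86.27° + 90.00°) = -176.27°

-176 deg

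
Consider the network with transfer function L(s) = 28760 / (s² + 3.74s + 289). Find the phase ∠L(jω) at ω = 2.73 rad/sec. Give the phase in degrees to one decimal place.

∠[(j2.73)² + 3.74(j2.73) + 289] = ∠[281.55 + j10.21] = 2.08°
∠L(j2.73) = −2.08° = -2.08°

-2.1°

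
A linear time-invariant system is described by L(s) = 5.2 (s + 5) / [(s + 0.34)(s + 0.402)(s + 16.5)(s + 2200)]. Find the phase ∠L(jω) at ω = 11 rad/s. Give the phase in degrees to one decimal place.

∠(j11 + 5) = arctan(11/5) = 65.56°
∠(j11 + 0.34) = arctan(11/0.34) = 88.23°
∠(j11 + 0.402) = arctan(11/0.402) = 87.91°
∠(j11 + 16.5) = arctan(11/16.5) = 33.69°
∠(j11 + 2200) = arctan(11/2200) = 0.29°
∠L(j11) = 65.56° − (88.23° + 87.91° + 33.69° + 0.29°) = -144.56°

-144.6°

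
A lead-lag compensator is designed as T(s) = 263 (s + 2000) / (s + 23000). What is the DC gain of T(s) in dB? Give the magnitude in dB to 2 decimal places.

27.19 dB

T(0) = 263 × 2000 / 23000 = 22.87
20 log₁₀(22.87) = 27.185 dB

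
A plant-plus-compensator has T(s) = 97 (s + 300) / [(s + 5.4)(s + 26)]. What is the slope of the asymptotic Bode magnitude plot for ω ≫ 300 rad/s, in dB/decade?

With 1 zero and 2 poles, the high-frequency asymptotic slope is 20 × (1 − 2) = -20 dB/decade.

-20 dB/decade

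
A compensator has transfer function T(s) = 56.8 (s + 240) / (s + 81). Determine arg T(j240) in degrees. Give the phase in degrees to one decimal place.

-26.4°

∠(j240 + 240) = arctan(240/240) = 45.00°
∠(j240 + 81) = arctan(240/81) = 71.35°
∠T(j240) = 45.00° − 71.35° = -26.35°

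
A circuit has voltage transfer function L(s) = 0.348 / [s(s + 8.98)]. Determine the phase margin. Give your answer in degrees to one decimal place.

Gain crossover: |L(jω)| = 1 at ω ≈ 0.0388 rad s⁻¹.
∠L(j0.0388) = −90° − arctan(0.0388/8.98) ≈ -90.25°
PM = 180° + (-90.25°) = 89.75°

89.8°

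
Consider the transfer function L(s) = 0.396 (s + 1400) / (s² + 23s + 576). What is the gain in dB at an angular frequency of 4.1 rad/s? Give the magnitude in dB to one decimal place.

|j4.1 + 1400| = √(4.1² + 1400²) = 1400
|(j4.1)² + 23(j4.1) + 576| = |559.19 + j94.3| = 567.1
|L(j4.1)| = 0.396 × 1400 / 567.1 = 0.97763
20 log₁₀(0.97763) = -0.20 dB

-0.2 dB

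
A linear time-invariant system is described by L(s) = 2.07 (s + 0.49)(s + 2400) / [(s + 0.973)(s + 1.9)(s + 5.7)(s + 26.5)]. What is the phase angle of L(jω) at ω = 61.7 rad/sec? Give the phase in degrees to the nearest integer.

∠(j61.7 + 0.49) = arctan(61.7/0.49) = 89.54°
∠(j61.7 + 2400) = arctan(61.7/2400) = 1.47°
∠(j61.7 + 0.973) = arctan(61.7/0.973) = 89.10°
∠(j61.7 + 1.9) = arctan(61.7/1.9) = 88.24°
∠(j61.7 + 5.7) = arctan(61.7/5.7) = 84.72°
∠(j61.7 + 26.5) = arctan(61.7/26.5) = 66.76°
∠L(j61.7) = 89.54° + 1.47° − (89.10° + 88.24° + 84.72° + 66.76°) = -237.79°

-238°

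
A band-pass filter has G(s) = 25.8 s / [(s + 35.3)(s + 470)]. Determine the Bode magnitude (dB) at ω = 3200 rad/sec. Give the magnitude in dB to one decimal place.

|j3200| = 3200
|j3200 + 35.3| = √(3200² + 35.3²) = 3200
|j3200 + 470| = √(3200² + 470²) = 3234
|G(j3200)| = 25.8 × 3200 / (3200 × 3234) = 0.0079764
20 log₁₀(0.0079764) = -41.96 dB

-42.0 dB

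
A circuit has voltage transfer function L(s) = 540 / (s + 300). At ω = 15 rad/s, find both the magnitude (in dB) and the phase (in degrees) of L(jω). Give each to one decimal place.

|L| = 5.1 dB, ∠L = -2.9°

|j15 + 300| = √(15² + 300²) = 300.4
|L(j15)| = 540 / 300.4 = 1.7978
20 log₁₀(1.7978) = 5.09 dB
∠(j15 + 300) = arctan(15/300) = 2.86°
∠L(j15) = −2.86° = -2.86°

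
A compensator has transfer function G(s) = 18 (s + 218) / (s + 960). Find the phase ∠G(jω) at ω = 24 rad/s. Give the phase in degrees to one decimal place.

∠(j24 + 218) = arctan(24/218) = 6.28°
∠(j24 + 960) = arctan(24/960) = 1.43°
∠G(j24) = 6.28° − 1.43° = 4.85°

4.9 deg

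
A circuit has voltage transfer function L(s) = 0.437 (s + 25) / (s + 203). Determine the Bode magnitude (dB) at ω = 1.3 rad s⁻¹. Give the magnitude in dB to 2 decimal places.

|j1.3 + 25| = √(1.3² + 25²) = 25.03
|j1.3 + 203| = √(1.3² + 203²) = 203
|L(j1.3)| = 0.437 × 25.03 / 203 = 0.053889
20 log₁₀(0.053889) = -25.370 dB

-25.37 dB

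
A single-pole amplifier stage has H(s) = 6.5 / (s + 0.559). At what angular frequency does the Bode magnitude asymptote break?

The single real pole at s = −0.559 gives a corner at ω = 0.559 rad s⁻¹.

0.559 rad s⁻¹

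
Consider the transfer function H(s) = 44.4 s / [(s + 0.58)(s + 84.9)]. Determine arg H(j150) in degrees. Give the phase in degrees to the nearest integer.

-60°

∠(j150) = 90.00°
∠(j150 + 0.58) = arctan(150/0.58) = 89.78°
∠(j150 + 84.9) = arctan(150/84.9) = 60.49°
∠H(j150) = 90.00° − (89.78° + 60.49°) = -60.27°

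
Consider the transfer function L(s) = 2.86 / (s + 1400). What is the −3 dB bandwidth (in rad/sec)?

For a single-pole low-pass, the −3 dB point is at the pole: ω = 1400 rad/sec.

1400 rad/sec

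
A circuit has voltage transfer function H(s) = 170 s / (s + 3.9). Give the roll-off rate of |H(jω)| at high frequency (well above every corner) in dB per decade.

With 1 zero and 1 pole, the high-frequency asymptotic slope is 20 × (1 − 1) = 0 dB/decade.

0 dB/decade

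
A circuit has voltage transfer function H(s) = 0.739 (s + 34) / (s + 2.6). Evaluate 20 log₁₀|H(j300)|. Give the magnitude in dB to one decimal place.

|j300 + 34| = √(300² + 34²) = 301.9
|j300 + 2.6| = √(300² + 2.6²) = 300
|H(j300)| = 0.739 × 301.9 / 300 = 0.7437
20 log₁₀(0.7437) = -2.57 dB

-2.6 dB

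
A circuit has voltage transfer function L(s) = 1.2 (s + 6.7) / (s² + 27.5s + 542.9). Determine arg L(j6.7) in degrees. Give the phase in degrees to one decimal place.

24.7°

∠(j6.7 + 6.7) = arctan(6.7/6.7) = 45.00°
∠[(j6.7)² + 27.5(j6.7) + 542.9] = ∠[498.01 + j184.25] = 20.30°
∠L(j6.7) = 45.00° − 20.30° = 24.70°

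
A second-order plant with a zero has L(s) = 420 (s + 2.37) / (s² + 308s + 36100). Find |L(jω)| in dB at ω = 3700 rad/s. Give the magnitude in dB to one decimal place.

-18.9 dB

|j3700 + 2.37| = √(3700² + 2.37²) = 3700
|(j3700)² + 308(j3700) + 36100| = |-1.3654e+07 + j1.1396e+06| = 1.37e+07
|L(j3700)| = 420 × 3700 / 1.37e+07 = 0.11342
20 log₁₀(0.11342) = -18.91 dB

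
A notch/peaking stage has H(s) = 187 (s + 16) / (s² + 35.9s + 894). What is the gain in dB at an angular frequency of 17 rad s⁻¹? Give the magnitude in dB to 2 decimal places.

14.12 dB

|j17 + 16| = √(17² + 16²) = 23.35
|(j17)² + 35.9(j17) + 894| = |605 + j610.3| = 859.4
|H(j17)| = 187 × 23.35 / 859.4 = 5.08
20 log₁₀(5.08) = 14.117 dB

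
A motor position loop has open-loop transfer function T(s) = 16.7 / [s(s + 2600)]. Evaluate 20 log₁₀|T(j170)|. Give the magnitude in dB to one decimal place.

-88.5 dB

|j170 + 2600| = √(170² + 2600²) = 2606
|j170| = 170
|T(j170)| = 16.7 / (2606 × 170) = 3.7702e-05
20 log₁₀(3.7702e-05) = -88.47 dB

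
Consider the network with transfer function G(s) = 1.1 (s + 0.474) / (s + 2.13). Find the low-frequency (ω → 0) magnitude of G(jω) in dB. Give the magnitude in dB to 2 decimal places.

G(0) = 1.1 × 0.474 / 2.13 = 0.24479
20 log₁₀(0.24479) = -12.224 dB

-12.22 dB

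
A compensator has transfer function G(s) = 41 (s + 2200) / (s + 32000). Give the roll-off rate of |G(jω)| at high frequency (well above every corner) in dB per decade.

0 dB/decade

With 1 zero and 1 pole, the high-frequency asymptotic slope is 20 × (1 − 1) = 0 dB/decade.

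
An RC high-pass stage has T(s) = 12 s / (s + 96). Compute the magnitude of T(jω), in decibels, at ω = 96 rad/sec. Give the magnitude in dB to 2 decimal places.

18.57 dB

|j96| = 96
|j96 + 96| = √(96² + 96²) = 135.8
|T(j96)| = 12 × 96 / 135.8 = 8.4853
20 log₁₀(8.4853) = 18.573 dB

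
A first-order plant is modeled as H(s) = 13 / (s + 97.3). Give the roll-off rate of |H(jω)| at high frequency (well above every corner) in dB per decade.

-20 dB/decade

With 0 zeros and 1 pole, the high-frequency asymptotic slope is 20 × (0 − 1) = -20 dB/decade.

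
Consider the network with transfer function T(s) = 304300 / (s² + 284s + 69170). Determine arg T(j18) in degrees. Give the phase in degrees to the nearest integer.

-4 deg

∠[(j18)² + 284(j18) + 69170] = ∠[68846 + j5112] = 4.25°
∠T(j18) = −4.25° = -4.25°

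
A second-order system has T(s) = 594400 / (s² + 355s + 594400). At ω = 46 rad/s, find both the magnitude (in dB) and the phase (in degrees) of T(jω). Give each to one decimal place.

|T| = 0.0 dB, ∠T = -1.6°

|(j46)² + 355(j46) + 594400| = |5.9228e+05 + j16330| = 5.925e+05
|T(j46)| = 594400 / 5.925e+05 = 1.0032
20 log₁₀(1.0032) = 0.03 dB
∠[(j46)² + 355(j46) + 594400] = ∠[5.9228e+05 + j16330] = 1.58°
∠T(j46) = −1.58° = -1.58°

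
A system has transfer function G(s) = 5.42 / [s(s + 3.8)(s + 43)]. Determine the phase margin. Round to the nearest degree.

89°

Gain crossover: |G(jω)| = 1 at ω ≈ 0.0332 rad/s.
∠G(j0.0332) = −90° − arctan(0.0332/3.8) − arctan(0.0332/43) ≈ -90.54°
PM = 180° + (-90.54°) = 89.46°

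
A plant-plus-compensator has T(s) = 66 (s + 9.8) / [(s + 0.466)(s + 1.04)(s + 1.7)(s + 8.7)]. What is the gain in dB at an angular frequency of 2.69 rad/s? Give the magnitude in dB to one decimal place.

|j2.69 + 9.8| = √(2.69² + 9.8²) = 10.16
|j2.69 + 0.466| = √(2.69² + 0.466²) = 2.73
|j2.69 + 1.04| = √(2.69² + 1.04²) = 2.884
|j2.69 + 1.7| = √(2.69² + 1.7²) = 3.182
|j2.69 + 8.7| = √(2.69² + 8.7²) = 9.106
|T(j2.69)| = 66 × 10.16 / (2.73 × 2.884 × 3.182 × 9.106) = 2.9397
20 log₁₀(2.9397) = 9.37 dB

9.4 dB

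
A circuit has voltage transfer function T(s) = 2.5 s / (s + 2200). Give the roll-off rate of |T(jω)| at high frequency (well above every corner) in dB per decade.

0 dB/decade

With 1 zero and 1 pole, the high-frequency asymptotic slope is 20 × (1 − 1) = 0 dB/decade.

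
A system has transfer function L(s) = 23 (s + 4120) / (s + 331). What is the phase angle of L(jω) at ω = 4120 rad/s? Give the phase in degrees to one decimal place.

-40.4°

∠(j4120 + 4120) = arctan(4120/4120) = 45.00°
∠(j4120 + 331) = arctan(4120/331) = 85.41°
∠L(j4120) = 45.00° − 85.41° = -40.41°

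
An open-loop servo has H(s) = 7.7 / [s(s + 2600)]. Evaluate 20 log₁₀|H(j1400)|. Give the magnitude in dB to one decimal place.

-114.6 dB

|j1400 + 2600| = √(1400² + 2600²) = 2953
|j1400| = 1400
|H(j1400)| = 7.7 / (2953 × 1400) = 1.8625e-06
20 log₁₀(1.8625e-06) = -114.60 dB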